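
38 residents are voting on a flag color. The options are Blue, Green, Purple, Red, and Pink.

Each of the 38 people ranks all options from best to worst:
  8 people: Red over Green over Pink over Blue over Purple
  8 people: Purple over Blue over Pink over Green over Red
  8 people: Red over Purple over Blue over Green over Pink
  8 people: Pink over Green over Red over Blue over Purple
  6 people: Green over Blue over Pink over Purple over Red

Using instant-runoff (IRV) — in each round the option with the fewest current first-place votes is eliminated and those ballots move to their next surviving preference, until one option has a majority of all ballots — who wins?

Round 1: Blue 0, Green 6, Purple 8, Red 16, Pink 8. Blue eliminated.
Round 2: Green 6, Purple 8, Red 16, Pink 8. Green eliminated.
Round 3: Purple 8, Red 16, Pink 14. Purple eliminated.
Round 4: Red 16, Pink 22. Pink has a majority (≥20).

Pink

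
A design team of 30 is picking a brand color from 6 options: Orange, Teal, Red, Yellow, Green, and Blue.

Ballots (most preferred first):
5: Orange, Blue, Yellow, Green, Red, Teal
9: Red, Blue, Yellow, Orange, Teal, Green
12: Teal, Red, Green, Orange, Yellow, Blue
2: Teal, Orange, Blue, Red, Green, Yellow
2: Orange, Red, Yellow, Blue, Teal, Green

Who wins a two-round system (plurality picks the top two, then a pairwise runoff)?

Red

Round 1 first-place votes: Orange 7, Teal 14, Red 9, Yellow 0, Green 0, Blue 0. Teal and Red advance.
Runoff: Teal is ranked above Red on 14 ballots, Red above Teal on 16.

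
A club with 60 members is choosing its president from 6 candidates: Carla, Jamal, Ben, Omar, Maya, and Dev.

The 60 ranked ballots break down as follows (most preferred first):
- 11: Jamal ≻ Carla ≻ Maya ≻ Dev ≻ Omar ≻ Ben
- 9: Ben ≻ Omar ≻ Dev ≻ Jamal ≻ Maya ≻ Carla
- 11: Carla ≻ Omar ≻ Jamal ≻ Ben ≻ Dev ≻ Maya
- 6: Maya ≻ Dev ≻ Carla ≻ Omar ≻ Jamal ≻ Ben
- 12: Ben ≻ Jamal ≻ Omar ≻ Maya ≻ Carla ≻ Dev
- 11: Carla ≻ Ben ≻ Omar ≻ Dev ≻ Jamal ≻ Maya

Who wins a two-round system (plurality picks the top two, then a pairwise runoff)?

Round 1 first-place votes: Carla 22, Jamal 11, Ben 21, Omar 0, Maya 6, Dev 0. Carla and Ben advance.
Runoff: Carla is ranked above Ben on 39 ballots, Ben above Carla on 21.

Carla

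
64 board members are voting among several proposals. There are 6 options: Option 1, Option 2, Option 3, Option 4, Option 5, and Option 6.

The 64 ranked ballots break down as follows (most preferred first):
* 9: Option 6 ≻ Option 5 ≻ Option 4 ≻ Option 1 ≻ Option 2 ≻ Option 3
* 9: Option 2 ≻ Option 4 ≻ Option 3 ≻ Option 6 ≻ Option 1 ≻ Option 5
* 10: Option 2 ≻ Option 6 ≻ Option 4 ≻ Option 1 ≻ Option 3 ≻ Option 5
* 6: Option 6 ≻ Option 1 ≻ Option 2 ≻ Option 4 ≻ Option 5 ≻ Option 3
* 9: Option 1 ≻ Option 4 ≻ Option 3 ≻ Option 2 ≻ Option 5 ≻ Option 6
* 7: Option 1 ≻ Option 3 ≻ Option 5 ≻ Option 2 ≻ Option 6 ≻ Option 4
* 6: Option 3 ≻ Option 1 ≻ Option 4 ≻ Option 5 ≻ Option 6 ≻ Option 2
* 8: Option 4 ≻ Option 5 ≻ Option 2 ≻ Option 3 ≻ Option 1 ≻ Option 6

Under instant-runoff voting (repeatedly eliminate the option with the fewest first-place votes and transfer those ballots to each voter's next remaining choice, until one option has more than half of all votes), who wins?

Option 1

Round 1: Option 1 16, Option 2 19, Option 3 6, Option 4 8, Option 5 0, Option 6 15. Option 5 eliminated.
Round 2: Option 1 16, Option 2 19, Option 3 6, Option 4 8, Option 6 15. Option 3 eliminated.
Round 3: Option 1 22, Option 2 19, Option 4 8, Option 6 15. Option 4 eliminated.
Round 4: Option 1 22, Option 2 27, Option 6 15. Option 6 eliminated.
Round 5: Option 1 37, Option 2 27. Option 1 has a majority (≥33).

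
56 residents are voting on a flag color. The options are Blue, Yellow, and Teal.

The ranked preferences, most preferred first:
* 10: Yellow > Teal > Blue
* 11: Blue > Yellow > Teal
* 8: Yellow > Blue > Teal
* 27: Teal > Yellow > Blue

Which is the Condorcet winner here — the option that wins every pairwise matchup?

Yellow

Yellow vs Blue: 45–11
Yellow vs Teal: 29–27
Yellow beats every other option.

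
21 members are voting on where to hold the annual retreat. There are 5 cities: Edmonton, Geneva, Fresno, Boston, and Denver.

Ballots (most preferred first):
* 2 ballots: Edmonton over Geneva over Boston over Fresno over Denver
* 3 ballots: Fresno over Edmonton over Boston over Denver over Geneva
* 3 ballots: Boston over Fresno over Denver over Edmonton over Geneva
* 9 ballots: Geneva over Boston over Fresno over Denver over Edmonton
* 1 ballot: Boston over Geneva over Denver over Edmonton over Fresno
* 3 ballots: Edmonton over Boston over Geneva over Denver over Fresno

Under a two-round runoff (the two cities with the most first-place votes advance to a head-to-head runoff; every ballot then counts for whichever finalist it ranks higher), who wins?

Round 1 first-place votes: Edmonton 5, Geneva 9, Fresno 3, Boston 4, Denver 0. Geneva and Edmonton advance.
Runoff: Geneva is ranked above Edmonton on 10 ballots, Edmonton above Geneva on 11.

Edmonton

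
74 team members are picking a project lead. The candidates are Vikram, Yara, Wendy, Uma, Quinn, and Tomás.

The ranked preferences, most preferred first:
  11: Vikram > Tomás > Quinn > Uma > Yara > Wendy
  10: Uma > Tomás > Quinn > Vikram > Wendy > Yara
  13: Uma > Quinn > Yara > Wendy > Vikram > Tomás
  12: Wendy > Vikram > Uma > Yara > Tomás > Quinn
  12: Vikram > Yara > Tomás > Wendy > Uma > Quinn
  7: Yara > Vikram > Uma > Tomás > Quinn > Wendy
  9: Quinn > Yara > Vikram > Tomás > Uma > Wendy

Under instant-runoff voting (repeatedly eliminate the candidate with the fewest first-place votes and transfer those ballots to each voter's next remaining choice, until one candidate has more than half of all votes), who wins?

Round 1: Vikram 23, Yara 7, Wendy 12, Uma 23, Quinn 9, Tomás 0. Tomás eliminated.
Round 2: Vikram 23, Yara 7, Wendy 12, Uma 23, Quinn 9. Yara eliminated.
Round 3: Vikram 30, Wendy 12, Uma 23, Quinn 9. Quinn eliminated.
Round 4: Vikram 39, Wendy 12, Uma 23. Vikram has a majority (≥38).

Vikram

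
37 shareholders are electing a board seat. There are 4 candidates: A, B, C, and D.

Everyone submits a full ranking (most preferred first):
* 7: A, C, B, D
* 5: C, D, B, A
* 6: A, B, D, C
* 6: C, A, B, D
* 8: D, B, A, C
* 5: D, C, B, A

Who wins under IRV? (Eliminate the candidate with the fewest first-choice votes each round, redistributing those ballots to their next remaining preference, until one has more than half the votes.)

Round 1: A 13, B 0, C 11, D 13. B eliminated.
Round 2: A 13, C 11, D 13. C eliminated.
Round 3: A 19, D 18. A has a majority (≥19).

A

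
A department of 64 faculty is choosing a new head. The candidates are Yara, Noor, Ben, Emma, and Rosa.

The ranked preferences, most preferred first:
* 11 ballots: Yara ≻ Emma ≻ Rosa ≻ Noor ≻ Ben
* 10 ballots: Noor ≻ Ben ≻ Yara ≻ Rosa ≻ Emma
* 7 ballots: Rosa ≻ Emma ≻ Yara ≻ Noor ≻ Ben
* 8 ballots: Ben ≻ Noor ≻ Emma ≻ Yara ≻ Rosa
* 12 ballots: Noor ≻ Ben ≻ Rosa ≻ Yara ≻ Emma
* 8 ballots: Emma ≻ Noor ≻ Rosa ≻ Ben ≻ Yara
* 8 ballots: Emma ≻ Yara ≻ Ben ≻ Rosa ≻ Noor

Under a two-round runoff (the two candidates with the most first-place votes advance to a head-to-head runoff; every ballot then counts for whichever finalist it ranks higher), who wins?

Round 1 first-place votes: Yara 11, Noor 22, Ben 8, Emma 16, Rosa 7. Noor and Emma advance.
Runoff: Noor is ranked above Emma on 30 ballots, Emma above Noor on 34.

Emma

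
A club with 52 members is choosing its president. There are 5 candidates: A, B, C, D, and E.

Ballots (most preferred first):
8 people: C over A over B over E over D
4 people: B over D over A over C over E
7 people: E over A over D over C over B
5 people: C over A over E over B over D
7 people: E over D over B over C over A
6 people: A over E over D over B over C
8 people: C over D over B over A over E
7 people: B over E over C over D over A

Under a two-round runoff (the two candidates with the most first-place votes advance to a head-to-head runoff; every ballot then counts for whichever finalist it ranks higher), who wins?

E

Round 1 first-place votes: A 6, B 11, C 21, D 0, E 14. C and E advance.
Runoff: C is ranked above E on 25 ballots, E above C on 27.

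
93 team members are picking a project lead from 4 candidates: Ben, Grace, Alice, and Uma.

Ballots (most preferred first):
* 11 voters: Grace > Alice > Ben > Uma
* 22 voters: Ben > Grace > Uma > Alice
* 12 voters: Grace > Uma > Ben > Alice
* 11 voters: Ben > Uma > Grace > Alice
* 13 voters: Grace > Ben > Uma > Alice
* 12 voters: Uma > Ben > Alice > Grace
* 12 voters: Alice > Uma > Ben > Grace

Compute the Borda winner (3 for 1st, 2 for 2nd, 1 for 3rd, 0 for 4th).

Ben

Ben: 11×1 + 22×3 + 12×1 + 11×3 + 13×2 + 12×2 + 12×1 = 184
Grace: 11×3 + 22×2 + 12×3 + 11×1 + 13×3 + 12×0 + 12×0 = 163
Alice: 11×2 + 22×0 + 12×0 + 11×0 + 13×0 + 12×1 + 12×3 = 70
Uma: 11×0 + 22×1 + 12×2 + 11×2 + 13×1 + 12×3 + 12×2 = 141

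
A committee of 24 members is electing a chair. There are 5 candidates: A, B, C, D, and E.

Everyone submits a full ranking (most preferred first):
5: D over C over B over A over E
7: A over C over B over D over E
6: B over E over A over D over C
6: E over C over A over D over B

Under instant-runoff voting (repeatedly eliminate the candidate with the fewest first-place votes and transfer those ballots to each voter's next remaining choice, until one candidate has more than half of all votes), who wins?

Round 1: A 7, B 6, C 0, D 5, E 6. C eliminated.
Round 2: A 7, B 6, D 5, E 6. D eliminated.
Round 3: A 7, B 11, E 6. E eliminated.
Round 4: A 13, B 11. A has a majority (≥13).

A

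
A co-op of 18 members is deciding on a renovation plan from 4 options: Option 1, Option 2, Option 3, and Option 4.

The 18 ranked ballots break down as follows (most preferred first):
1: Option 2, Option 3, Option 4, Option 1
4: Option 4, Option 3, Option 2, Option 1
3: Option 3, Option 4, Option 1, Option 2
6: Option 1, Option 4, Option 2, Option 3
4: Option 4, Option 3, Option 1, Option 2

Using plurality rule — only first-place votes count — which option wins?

Option 4

First-place votes: Option 1 6, Option 2 1, Option 3 3, Option 4 8.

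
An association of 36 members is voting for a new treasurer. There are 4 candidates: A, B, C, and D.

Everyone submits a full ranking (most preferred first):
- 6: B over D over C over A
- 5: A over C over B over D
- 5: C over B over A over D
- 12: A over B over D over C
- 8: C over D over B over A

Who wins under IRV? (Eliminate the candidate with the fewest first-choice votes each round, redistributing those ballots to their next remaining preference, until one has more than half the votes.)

C

Round 1: A 17, B 6, C 13, D 0. D eliminated.
Round 2: A 17, B 6, C 13. B eliminated.
Round 3: A 17, C 19. C has a majority (≥19).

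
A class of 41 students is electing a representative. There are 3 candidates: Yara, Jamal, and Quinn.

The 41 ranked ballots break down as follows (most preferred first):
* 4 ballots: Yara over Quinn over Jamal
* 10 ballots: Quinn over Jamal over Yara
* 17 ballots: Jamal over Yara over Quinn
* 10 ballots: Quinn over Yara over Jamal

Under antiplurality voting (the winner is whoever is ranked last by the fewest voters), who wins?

Yara

Last-place votes: Yara 10, Jamal 14, Quinn 17.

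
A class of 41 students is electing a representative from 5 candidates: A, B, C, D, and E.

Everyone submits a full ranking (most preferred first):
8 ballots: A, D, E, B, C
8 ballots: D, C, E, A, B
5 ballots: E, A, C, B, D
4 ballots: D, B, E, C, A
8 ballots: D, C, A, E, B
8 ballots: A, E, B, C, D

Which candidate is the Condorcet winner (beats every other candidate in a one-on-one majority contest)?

A

A vs B: 37–4
A vs C: 21–20
A vs D: 21–20
A vs E: 24–17
A beats every other candidate.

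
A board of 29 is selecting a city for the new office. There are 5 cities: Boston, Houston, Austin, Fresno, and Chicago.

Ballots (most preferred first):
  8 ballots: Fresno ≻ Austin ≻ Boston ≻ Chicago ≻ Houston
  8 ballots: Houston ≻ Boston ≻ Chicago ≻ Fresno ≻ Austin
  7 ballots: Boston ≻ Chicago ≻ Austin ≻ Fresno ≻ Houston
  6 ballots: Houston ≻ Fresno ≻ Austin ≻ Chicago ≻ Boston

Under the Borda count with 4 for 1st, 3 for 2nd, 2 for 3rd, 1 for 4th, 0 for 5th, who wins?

Boston

Boston: 8×2 + 8×3 + 7×4 + 6×0 = 68
Houston: 8×0 + 8×4 + 7×0 + 6×4 = 56
Austin: 8×3 + 8×0 + 7×2 + 6×2 = 50
Fresno: 8×4 + 8×1 + 7×1 + 6×3 = 65
Chicago: 8×1 + 8×2 + 7×3 + 6×1 = 51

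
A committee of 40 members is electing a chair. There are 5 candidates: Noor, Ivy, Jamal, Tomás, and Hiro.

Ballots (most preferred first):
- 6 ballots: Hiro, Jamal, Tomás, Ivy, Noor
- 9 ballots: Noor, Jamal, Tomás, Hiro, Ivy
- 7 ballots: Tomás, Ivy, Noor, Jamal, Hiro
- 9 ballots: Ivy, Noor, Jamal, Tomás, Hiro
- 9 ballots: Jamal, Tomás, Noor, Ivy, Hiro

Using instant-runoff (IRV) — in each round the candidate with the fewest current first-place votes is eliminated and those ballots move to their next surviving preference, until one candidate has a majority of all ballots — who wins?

Round 1: Noor 9, Ivy 9, Jamal 9, Tomás 7, Hiro 6. Hiro eliminated.
Round 2: Noor 9, Ivy 9, Jamal 15, Tomás 7. Tomás eliminated.
Round 3: Noor 9, Ivy 16, Jamal 15. Noor eliminated.
Round 4: Ivy 16, Jamal 24. Jamal has a majority (≥21).

Jamal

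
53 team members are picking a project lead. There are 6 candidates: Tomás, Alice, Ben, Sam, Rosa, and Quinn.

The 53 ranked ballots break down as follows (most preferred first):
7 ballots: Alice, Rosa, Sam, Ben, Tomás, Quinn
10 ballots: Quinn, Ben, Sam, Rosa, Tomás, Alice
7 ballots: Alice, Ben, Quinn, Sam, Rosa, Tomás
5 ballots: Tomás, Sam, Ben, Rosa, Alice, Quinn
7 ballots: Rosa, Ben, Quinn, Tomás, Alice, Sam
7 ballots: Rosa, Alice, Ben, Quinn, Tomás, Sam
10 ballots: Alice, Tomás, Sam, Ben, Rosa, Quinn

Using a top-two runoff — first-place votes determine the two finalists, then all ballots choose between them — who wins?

Rosa

Round 1 first-place votes: Tomás 5, Alice 24, Ben 0, Sam 0, Rosa 14, Quinn 10. Alice and Rosa advance.
Runoff: Alice is ranked above Rosa on 24 ballots, Rosa above Alice on 29.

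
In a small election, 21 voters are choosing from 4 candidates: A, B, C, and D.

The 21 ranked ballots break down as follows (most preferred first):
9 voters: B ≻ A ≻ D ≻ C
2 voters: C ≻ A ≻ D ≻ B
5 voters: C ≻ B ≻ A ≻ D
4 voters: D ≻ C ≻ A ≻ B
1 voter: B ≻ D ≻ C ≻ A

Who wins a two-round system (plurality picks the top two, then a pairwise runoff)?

Round 1 first-place votes: A 0, B 10, C 7, D 4. B and C advance.
Runoff: B is ranked above C on 10 ballots, C above B on 11.

C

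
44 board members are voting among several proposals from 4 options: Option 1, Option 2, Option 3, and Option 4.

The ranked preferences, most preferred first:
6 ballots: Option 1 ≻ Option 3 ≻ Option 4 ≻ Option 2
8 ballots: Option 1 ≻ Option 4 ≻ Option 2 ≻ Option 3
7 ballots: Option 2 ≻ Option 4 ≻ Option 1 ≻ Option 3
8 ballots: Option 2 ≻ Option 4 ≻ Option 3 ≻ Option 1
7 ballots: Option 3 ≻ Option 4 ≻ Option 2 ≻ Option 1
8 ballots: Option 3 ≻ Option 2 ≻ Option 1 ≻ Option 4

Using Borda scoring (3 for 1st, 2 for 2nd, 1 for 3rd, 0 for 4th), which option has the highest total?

Option 2

Option 1: 6×3 + 8×3 + 7×1 + 8×0 + 7×0 + 8×1 = 57
Option 2: 6×0 + 8×1 + 7×3 + 8×3 + 7×1 + 8×2 = 76
Option 3: 6×2 + 8×0 + 7×0 + 8×1 + 7×3 + 8×3 = 65
Option 4: 6×1 + 8×2 + 7×2 + 8×2 + 7×2 + 8×0 = 66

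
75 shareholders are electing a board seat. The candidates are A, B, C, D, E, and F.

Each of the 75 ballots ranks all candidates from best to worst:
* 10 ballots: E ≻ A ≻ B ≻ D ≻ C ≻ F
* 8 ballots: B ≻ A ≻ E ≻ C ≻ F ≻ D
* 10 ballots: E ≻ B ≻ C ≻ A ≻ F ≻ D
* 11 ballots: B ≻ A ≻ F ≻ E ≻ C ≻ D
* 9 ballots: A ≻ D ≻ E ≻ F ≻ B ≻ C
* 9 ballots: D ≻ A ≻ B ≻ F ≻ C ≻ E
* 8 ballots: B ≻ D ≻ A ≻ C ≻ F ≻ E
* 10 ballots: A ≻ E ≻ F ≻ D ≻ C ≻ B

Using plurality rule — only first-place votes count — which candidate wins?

B

First-place votes: A 19, B 27, C 0, D 9, E 20, F 0.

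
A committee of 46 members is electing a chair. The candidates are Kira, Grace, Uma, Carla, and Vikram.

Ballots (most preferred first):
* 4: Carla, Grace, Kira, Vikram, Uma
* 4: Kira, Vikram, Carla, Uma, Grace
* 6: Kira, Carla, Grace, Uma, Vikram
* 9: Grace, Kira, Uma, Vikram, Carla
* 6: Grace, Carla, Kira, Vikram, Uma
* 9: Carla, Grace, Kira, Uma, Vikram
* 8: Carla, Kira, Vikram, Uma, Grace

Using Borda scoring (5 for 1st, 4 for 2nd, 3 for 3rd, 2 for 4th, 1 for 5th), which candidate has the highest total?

Kira: 4×3 + 4×5 + 6×5 + 9×4 + 6×3 + 9×3 + 8×4 = 175
Grace: 4×4 + 4×1 + 6×3 + 9×5 + 6×5 + 9×4 + 8×1 = 157
Uma: 4×1 + 4×2 + 6×2 + 9×3 + 6×1 + 9×2 + 8×2 = 91
Carla: 4×5 + 4×3 + 6×4 + 9×1 + 6×4 + 9×5 + 8×5 = 174
Vikram: 4×2 + 4×4 + 6×1 + 9×2 + 6×2 + 9×1 + 8×3 = 93

Kira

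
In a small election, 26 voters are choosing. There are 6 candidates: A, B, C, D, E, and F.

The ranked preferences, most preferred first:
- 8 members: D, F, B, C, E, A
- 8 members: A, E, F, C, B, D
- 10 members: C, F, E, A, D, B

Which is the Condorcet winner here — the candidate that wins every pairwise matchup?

F vs A: 18–8
F vs B: 26–0
F vs C: 16–10
F vs D: 18–8
F vs E: 18–8
F beats every other candidate.

F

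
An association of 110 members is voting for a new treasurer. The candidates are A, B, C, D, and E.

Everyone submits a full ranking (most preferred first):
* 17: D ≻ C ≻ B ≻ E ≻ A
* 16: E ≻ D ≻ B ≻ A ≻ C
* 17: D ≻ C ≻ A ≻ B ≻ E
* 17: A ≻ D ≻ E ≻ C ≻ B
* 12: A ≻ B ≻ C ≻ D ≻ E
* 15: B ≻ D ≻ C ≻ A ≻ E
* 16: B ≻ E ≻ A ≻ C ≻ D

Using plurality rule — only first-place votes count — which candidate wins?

D

First-place votes: A 29, B 31, C 0, D 34, E 16.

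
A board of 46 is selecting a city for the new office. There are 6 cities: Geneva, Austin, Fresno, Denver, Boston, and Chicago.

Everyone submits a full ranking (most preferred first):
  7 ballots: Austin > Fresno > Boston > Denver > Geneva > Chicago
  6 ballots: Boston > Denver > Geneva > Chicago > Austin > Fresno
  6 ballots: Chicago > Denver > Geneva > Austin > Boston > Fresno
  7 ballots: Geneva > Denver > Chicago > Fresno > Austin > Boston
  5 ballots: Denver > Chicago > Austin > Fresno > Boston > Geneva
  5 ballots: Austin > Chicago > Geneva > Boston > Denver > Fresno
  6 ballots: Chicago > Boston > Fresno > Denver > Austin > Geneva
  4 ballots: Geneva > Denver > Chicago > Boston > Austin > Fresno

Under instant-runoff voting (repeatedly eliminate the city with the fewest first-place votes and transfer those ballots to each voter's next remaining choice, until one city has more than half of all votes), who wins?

Round 1: Geneva 11, Austin 12, Fresno 0, Denver 5, Boston 6, Chicago 12. Fresno eliminated.
Round 2: Geneva 11, Austin 12, Denver 5, Boston 6, Chicago 12. Denver eliminated.
Round 3: Geneva 11, Austin 12, Boston 6, Chicago 17. Boston eliminated.
Round 4: Geneva 17, Austin 12, Chicago 17. Austin eliminated.
Round 5: Geneva 24, Chicago 22. Geneva has a majority (≥24).

Geneva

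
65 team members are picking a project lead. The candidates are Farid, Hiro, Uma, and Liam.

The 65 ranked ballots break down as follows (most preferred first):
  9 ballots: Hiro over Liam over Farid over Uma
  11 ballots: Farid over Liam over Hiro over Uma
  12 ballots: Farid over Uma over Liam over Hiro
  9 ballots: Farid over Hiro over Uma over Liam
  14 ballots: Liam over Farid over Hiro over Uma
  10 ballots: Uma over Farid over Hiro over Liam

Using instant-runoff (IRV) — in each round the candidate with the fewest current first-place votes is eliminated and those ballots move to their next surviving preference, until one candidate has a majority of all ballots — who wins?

Round 1: Farid 32, Hiro 9, Uma 10, Liam 14. Hiro eliminated.
Round 2: Farid 32, Uma 10, Liam 23. Uma eliminated.
Round 3: Farid 42, Liam 23. Farid has a majority (≥33).

Farid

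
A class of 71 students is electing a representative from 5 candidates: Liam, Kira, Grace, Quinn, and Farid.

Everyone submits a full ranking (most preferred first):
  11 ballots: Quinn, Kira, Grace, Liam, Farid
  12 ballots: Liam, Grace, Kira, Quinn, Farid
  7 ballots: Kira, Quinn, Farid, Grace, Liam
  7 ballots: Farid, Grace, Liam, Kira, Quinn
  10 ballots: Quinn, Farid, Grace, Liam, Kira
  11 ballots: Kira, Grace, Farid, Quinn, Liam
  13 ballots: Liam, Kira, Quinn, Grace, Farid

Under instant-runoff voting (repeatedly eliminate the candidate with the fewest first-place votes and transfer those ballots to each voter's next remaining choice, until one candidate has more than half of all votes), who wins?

Quinn

Round 1: Liam 25, Kira 18, Grace 0, Quinn 21, Farid 7. Grace eliminated.
Round 2: Liam 25, Kira 18, Quinn 21, Farid 7. Farid eliminated.
Round 3: Liam 32, Kira 18, Quinn 21. Kira eliminated.
Round 4: Liam 32, Quinn 39. Quinn has a majority (≥36).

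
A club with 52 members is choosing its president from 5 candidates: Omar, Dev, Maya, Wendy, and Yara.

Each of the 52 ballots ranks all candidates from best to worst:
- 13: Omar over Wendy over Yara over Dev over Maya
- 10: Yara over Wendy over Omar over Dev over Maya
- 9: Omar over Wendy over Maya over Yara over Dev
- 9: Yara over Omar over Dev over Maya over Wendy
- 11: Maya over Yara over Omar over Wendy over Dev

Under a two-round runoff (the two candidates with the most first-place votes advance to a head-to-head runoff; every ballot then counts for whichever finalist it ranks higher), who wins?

Yara

Round 1 first-place votes: Omar 22, Dev 0, Maya 11, Wendy 0, Yara 19. Omar and Yara advance.
Runoff: Omar is ranked above Yara on 22 ballots, Yara above Omar on 30.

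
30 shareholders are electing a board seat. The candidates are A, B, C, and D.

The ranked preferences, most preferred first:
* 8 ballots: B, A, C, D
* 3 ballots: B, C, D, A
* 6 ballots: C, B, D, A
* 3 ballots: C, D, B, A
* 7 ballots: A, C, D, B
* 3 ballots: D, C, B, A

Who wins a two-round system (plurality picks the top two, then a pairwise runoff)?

Round 1 first-place votes: A 7, B 11, C 9, D 3. B and C advance.
Runoff: B is ranked above C on 11 ballots, C above B on 19.

C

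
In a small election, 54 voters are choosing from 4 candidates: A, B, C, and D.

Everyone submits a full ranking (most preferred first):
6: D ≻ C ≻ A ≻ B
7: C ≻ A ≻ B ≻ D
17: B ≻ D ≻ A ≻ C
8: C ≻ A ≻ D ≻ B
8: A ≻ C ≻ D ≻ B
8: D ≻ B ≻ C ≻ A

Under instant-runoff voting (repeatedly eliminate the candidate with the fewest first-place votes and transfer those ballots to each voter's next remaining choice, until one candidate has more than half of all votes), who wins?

Round 1: A 8, B 17, C 15, D 14. A eliminated.
Round 2: B 17, C 23, D 14. D eliminated.
Round 3: B 25, C 29. C has a majority (≥28).

C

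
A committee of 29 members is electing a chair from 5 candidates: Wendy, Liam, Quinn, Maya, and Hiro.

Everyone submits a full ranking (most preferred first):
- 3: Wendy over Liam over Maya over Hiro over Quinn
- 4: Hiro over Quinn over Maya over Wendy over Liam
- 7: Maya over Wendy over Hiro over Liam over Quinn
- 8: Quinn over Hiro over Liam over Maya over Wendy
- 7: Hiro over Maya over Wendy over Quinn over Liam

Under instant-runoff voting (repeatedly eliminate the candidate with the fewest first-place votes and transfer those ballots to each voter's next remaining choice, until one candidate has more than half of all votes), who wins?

Round 1: Wendy 3, Liam 0, Quinn 8, Maya 7, Hiro 11. Liam eliminated.
Round 2: Wendy 3, Quinn 8, Maya 7, Hiro 11. Wendy eliminated.
Round 3: Quinn 8, Maya 10, Hiro 11. Quinn eliminated.
Round 4: Maya 10, Hiro 19. Hiro has a majority (≥15).

Hiro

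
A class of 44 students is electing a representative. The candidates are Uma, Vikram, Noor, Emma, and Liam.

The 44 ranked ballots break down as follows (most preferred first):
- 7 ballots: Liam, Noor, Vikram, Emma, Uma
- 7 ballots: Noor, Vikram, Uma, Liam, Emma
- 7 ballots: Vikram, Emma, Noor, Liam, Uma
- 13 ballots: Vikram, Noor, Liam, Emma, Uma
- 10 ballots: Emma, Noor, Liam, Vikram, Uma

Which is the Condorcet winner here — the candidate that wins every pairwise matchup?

Noor vs Uma: 44–0
Noor vs Vikram: 24–20
Noor vs Emma: 27–17
Noor vs Liam: 37–7
Noor beats every other candidate.

Noor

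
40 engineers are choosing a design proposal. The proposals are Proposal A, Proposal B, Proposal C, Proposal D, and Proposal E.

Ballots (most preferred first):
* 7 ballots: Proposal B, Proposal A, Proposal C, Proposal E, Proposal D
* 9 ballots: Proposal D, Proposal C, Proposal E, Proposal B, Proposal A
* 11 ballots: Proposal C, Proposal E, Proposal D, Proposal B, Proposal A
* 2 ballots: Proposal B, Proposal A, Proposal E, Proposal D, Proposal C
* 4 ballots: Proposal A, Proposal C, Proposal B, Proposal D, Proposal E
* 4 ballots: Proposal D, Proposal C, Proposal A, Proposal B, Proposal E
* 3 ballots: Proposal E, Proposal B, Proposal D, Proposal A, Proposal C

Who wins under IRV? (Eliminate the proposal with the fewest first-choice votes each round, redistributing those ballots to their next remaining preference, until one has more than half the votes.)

Proposal C

Round 1: Proposal A 4, Proposal B 9, Proposal C 11, Proposal D 13, Proposal E 3. Proposal E eliminated.
Round 2: Proposal A 4, Proposal B 12, Proposal C 11, Proposal D 13. Proposal A eliminated.
Round 3: Proposal B 12, Proposal C 15, Proposal D 13. Proposal B eliminated.
Round 4: Proposal C 22, Proposal D 18. Proposal C has a majority (≥21).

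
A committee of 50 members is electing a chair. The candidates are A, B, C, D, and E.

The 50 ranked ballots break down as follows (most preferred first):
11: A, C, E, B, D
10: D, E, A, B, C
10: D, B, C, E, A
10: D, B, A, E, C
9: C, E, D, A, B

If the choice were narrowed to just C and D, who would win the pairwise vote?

C is ranked above D on 20 ballots; D above C on 30.

D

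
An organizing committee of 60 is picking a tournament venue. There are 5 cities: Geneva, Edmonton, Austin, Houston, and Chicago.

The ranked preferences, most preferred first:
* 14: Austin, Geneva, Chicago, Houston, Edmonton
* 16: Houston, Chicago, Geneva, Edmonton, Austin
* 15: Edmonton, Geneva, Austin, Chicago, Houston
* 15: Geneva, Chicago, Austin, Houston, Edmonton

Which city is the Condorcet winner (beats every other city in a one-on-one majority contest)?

Geneva vs Edmonton: 45–15
Geneva vs Austin: 46–14
Geneva vs Houston: 44–16
Geneva vs Chicago: 44–16
Geneva beats every other city.

Geneva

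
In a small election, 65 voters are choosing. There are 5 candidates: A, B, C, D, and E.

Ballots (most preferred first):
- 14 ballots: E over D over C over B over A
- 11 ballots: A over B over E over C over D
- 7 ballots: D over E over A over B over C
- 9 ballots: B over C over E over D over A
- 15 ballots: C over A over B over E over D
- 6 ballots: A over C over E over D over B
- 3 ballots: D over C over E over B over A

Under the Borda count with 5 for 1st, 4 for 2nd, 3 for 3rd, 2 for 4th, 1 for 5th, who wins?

A: 14×1 + 11×5 + 7×3 + 9×1 + 15×4 + 6×5 + 3×1 = 192
B: 14×2 + 11×4 + 7×2 + 9×5 + 15×3 + 6×1 + 3×2 = 188
C: 14×3 + 11×2 + 7×1 + 9×4 + 15×5 + 6×4 + 3×4 = 218
D: 14×4 + 11×1 + 7×5 + 9×2 + 15×1 + 6×2 + 3×5 = 162
E: 14×5 + 11×3 + 7×4 + 9×3 + 15×2 + 6×3 + 3×3 = 215

C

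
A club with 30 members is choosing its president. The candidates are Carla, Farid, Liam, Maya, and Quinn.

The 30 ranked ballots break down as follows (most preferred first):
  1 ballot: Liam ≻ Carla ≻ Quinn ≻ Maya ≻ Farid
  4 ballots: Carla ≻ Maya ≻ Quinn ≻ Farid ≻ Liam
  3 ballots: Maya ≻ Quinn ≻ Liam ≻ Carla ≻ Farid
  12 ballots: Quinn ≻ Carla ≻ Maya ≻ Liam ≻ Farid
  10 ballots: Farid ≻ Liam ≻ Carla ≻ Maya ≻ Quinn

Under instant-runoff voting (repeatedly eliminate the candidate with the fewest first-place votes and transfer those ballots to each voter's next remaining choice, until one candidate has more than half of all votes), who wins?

Round 1: Carla 4, Farid 10, Liam 1, Maya 3, Quinn 12. Liam eliminated.
Round 2: Carla 5, Farid 10, Maya 3, Quinn 12. Maya eliminated.
Round 3: Carla 5, Farid 10, Quinn 15. Carla eliminated.
Round 4: Farid 10, Quinn 20. Quinn has a majority (≥16).

Quinn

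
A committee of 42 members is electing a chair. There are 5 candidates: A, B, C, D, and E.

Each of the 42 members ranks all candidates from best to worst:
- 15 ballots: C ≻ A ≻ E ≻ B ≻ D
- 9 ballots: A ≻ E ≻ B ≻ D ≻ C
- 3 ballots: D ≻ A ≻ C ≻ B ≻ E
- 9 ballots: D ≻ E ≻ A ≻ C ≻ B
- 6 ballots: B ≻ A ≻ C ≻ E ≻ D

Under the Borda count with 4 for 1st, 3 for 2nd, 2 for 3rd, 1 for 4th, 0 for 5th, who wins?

A

A: 15×3 + 9×4 + 3×3 + 9×2 + 6×3 = 126
B: 15×1 + 9×2 + 3×1 + 9×0 + 6×4 = 60
C: 15×4 + 9×0 + 3×2 + 9×1 + 6×2 = 87
D: 15×0 + 9×1 + 3×4 + 9×4 + 6×0 = 57
E: 15×2 + 9×3 + 3×0 + 9×3 + 6×1 = 90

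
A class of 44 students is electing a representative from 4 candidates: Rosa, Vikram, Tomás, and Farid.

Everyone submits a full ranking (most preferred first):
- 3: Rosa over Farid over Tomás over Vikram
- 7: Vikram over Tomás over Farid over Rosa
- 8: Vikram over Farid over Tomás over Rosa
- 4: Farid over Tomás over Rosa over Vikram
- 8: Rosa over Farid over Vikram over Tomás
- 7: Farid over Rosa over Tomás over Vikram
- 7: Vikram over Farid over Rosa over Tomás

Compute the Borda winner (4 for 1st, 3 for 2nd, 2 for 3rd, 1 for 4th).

Farid

Rosa: 3×4 + 7×1 + 8×1 + 4×2 + 8×4 + 7×3 + 7×2 = 102
Vikram: 3×1 + 7×4 + 8×4 + 4×1 + 8×2 + 7×1 + 7×4 = 118
Tomás: 3×2 + 7×3 + 8×2 + 4×3 + 8×1 + 7×2 + 7×1 = 84
Farid: 3×3 + 7×2 + 8×3 + 4×4 + 8×3 + 7×4 + 7×3 = 136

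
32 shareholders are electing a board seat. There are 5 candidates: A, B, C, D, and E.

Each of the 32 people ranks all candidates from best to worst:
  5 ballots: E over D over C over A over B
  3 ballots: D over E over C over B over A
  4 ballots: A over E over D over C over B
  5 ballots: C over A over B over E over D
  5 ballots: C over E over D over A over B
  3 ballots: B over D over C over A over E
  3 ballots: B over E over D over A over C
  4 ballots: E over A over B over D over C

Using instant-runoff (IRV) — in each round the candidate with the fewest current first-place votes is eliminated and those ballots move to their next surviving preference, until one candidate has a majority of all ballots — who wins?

E

Round 1: A 4, B 6, C 10, D 3, E 9. D eliminated.
Round 2: A 4, B 6, C 10, E 12. A eliminated.
Round 3: B 6, C 10, E 16. B eliminated.
Round 4: C 13, E 19. E has a majority (≥17).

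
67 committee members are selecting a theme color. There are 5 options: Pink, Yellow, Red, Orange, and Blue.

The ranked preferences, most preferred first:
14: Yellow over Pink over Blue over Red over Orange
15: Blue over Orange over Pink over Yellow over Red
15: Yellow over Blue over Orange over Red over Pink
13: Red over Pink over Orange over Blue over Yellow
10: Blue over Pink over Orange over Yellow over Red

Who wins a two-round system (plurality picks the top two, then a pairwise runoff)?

Blue

Round 1 first-place votes: Pink 0, Yellow 29, Red 13, Orange 0, Blue 25. Yellow and Blue advance.
Runoff: Yellow is ranked above Blue on 29 ballots, Blue above Yellow on 38.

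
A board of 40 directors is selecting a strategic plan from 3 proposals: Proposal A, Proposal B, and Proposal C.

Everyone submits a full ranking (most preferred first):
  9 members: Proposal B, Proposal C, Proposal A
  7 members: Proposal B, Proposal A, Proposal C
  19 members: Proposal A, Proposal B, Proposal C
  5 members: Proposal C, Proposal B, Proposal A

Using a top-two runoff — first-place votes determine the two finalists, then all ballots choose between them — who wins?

Proposal B

Round 1 first-place votes: Proposal A 19, Proposal B 16, Proposal C 5. Proposal A and Proposal B advance.
Runoff: Proposal A is ranked above Proposal B on 19 ballots, Proposal B above Proposal A on 21.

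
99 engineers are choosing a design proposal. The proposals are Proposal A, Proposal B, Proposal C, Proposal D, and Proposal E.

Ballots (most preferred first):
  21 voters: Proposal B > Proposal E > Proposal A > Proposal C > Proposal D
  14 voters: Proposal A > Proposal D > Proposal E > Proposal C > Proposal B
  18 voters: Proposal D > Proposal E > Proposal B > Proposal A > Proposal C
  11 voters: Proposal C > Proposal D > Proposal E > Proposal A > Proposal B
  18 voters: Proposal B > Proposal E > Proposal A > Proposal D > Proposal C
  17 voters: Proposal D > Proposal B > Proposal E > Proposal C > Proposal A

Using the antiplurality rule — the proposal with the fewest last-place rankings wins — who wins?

Last-place votes: Proposal A 17, Proposal B 25, Proposal C 36, Proposal D 21, Proposal E 0.

Proposal E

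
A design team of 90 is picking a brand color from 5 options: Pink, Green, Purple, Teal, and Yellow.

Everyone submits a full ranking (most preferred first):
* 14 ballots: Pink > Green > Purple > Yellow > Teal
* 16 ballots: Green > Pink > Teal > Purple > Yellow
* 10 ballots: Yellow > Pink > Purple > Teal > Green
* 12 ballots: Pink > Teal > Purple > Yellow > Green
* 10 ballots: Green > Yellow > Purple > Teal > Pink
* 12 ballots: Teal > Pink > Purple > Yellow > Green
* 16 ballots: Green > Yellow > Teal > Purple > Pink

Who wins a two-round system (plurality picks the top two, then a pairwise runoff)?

Round 1 first-place votes: Pink 26, Green 42, Purple 0, Teal 12, Yellow 10. Green and Pink advance.
Runoff: Green is ranked above Pink on 42 ballots, Pink above Green on 48.

Pink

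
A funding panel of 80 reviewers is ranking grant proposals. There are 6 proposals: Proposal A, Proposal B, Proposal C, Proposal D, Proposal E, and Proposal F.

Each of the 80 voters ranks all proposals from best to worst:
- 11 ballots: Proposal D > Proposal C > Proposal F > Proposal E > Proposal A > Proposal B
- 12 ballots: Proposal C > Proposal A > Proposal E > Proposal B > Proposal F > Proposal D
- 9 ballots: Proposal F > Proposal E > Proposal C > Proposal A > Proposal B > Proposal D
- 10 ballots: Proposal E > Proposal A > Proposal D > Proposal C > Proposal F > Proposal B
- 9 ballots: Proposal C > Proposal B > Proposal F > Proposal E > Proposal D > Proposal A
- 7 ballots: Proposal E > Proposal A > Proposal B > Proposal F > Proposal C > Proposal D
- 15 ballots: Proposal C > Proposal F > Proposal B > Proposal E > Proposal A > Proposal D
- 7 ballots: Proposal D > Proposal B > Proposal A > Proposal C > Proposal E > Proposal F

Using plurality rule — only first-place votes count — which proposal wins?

Proposal C

First-place votes: Proposal A 0, Proposal B 0, Proposal C 36, Proposal D 18, Proposal E 17, Proposal F 9.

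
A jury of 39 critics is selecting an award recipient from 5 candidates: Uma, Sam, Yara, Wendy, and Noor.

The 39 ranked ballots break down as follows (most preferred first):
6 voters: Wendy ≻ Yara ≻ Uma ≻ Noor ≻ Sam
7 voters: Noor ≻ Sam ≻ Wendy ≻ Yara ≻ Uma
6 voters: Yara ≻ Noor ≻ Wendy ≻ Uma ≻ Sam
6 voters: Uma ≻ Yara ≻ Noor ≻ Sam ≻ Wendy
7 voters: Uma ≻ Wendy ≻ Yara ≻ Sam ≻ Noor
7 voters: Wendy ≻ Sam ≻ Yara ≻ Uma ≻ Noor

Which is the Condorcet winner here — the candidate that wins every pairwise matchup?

Wendy

Wendy vs Uma: 26–13
Wendy vs Sam: 26–13
Wendy vs Yara: 27–12
Wendy vs Noor: 20–19
Wendy beats every other candidate.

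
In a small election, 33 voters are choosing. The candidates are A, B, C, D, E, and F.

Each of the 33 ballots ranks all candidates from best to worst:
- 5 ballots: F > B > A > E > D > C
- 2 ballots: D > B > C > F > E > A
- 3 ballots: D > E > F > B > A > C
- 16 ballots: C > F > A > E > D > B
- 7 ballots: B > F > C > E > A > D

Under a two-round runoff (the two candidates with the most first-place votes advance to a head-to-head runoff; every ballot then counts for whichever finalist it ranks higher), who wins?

Round 1 first-place votes: A 0, B 7, C 16, D 5, E 0, F 5. C and B advance.
Runoff: C is ranked above B on 16 ballots, B above C on 17.

B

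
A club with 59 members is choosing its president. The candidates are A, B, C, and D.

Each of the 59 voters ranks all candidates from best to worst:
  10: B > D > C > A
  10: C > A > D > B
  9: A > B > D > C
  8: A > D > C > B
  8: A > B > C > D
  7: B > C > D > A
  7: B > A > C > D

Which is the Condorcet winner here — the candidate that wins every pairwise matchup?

A vs B: 35–24
A vs C: 32–27
A vs D: 42–17
A beats every other candidate.

A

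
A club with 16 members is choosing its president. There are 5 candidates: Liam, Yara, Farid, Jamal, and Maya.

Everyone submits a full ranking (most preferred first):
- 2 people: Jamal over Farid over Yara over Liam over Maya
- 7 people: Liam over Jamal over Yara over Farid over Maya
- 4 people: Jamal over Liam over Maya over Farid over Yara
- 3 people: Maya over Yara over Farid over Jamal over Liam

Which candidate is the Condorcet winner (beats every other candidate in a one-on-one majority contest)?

Jamal

Jamal vs Liam: 9–7
Jamal vs Yara: 13–3
Jamal vs Farid: 13–3
Jamal vs Maya: 13–3
Jamal beats every other candidate.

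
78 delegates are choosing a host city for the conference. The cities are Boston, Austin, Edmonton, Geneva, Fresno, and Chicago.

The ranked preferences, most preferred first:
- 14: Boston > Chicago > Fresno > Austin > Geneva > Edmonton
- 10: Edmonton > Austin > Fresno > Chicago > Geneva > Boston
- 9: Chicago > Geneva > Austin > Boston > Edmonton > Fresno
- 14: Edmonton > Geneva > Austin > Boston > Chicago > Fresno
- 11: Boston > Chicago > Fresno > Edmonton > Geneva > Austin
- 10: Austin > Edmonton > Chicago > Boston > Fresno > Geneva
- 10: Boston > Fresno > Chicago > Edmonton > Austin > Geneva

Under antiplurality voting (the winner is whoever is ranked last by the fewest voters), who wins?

Chicago

Last-place votes: Boston 10, Austin 11, Edmonton 14, Geneva 20, Fresno 23, Chicago 0.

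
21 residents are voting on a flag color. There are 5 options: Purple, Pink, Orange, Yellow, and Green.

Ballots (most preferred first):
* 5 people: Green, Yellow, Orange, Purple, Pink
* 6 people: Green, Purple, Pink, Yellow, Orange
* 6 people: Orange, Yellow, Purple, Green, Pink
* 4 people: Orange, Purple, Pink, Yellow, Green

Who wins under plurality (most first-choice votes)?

First-place votes: Purple 0, Pink 0, Orange 10, Yellow 0, Green 11.

Green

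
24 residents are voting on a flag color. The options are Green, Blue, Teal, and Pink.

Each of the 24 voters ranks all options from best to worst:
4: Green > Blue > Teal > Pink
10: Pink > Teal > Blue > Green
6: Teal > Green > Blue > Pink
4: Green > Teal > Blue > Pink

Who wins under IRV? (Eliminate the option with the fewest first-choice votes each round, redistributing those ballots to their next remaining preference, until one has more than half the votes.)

Green

Round 1: Green 8, Blue 0, Teal 6, Pink 10. Blue eliminated.
Round 2: Green 8, Teal 6, Pink 10. Teal eliminated.
Round 3: Green 14, Pink 10. Green has a majority (≥13).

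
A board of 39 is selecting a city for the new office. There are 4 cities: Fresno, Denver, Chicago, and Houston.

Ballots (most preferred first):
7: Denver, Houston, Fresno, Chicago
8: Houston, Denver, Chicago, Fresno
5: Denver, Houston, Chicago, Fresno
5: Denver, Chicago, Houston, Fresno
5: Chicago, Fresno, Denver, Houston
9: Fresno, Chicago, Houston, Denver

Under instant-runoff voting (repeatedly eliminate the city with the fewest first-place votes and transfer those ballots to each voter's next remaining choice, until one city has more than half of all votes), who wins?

Round 1: Fresno 9, Denver 17, Chicago 5, Houston 8. Chicago eliminated.
Round 2: Fresno 14, Denver 17, Houston 8. Houston eliminated.
Round 3: Fresno 14, Denver 25. Denver has a majority (≥20).

Denver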